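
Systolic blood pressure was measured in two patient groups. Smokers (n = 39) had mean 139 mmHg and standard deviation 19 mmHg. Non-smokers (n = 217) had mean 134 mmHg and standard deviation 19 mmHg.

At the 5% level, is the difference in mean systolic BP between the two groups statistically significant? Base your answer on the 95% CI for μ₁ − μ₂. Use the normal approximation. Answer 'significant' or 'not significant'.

not significant

SE₁ = s₁/√n₁ = 19/√39 = 3.0424; SE₂ = 19/√217 = 1.2898.
Independent samples, unequal variances: SE_diff = √(SE₁² + SE₂²) = √(9.25619776 + 1.66358404) = 3.3045.
z* = 1.960, so margin of error = 1.960 × 3.3045 = 6.4768.
Difference in means = 139 − 134 = 5.0000.
5.0000 ± 6.4768 → (-1.4768, 11.4768).
The interval (-1.4768, 11.4768) contains 0, so the difference is not significant.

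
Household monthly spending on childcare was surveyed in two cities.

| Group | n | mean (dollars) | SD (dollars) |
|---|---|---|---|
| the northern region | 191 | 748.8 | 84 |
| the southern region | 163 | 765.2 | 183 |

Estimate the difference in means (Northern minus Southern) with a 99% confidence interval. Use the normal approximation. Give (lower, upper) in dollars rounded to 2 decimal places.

(-56.51, 23.71)

Per-group SEs: s₁/√n₁ = 84/√191 = 6.0780, s₂/√n₂ = 183/√163 = 14.3337.
Unpooled SE of the difference: √(36.942084 + 205.45495569) = 15.5691.
Margin of error = z* · SE = 2.576 × 15.5691 = 40.1060.
x̄₁ − x̄₂ = 748.8 − 765.2 = -16.4000.
CI: -16.4000 ± 40.1060 = (-56.51, 23.71).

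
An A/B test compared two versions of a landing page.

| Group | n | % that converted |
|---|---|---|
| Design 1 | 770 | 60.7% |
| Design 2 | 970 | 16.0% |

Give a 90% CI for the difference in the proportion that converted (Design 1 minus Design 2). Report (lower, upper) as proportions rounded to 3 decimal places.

(0.412, 0.482)

Each SE is √(p̂(1−p̂)/n): √(0.6070·0.3930/770) = 0.01760 and √(0.1600·0.8400/970) = 0.01177.
SE(p̂₁ − p̂₂) = √(SE₁² + SE₂²) = √(0.00030976 + 0.0001385329) = 0.02117, since the two samples are independent.
At 90% confidence z* = 1.645; margin = 1.645 × 0.02117 = 0.03482.
The difference is 0.6070 − 0.1600 = 0.4470, so the interval is 0.4470 ± 0.03482 = (0.412, 0.482).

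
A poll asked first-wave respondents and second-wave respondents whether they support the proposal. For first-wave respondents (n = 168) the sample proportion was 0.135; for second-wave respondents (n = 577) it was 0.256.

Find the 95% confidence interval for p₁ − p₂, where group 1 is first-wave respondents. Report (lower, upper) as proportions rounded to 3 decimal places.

(-0.184, -0.058)

SE₁ = √(p̂₁(1−p̂₁)/n₁) = √(0.1350·0.8650/168) = 0.02636; SE₂ = √(0.2560·0.7440/577) = 0.01817.
Independent samples: SE of the difference = √(SE₁² + SE₂²) = √(0.0006948496 + 0.0003301489) = 0.03202.
z* for 95% confidence is 1.960, so the margin of error is 1.960 × 0.03202 = 0.06276.
Point estimate p̂₁ − p̂₂ = 0.1350 − 0.2560 = -0.1210.
-0.1210 ± 0.06276 → (-0.184, -0.058).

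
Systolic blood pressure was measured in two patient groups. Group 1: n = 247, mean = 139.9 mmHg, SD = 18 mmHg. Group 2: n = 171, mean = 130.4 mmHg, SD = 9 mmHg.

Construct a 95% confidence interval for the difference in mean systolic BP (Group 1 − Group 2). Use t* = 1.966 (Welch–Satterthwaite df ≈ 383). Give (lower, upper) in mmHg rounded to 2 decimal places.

Per-group SEs: s₁/√n₁ = 18/√247 = 1.1453, s₂/√n₂ = 9/√171 = 0.6882.
Unpooled SE of the difference: √(1.31171209 + 0.47361924) = 1.3362.
Margin of error = t* · SE = 1.966 × 1.3362 = 2.6270.
x̄₁ − x̄₂ = 139.9 − 130.4 = 9.5000.
CI: 9.5000 ± 2.6270 = (6.87, 12.13).

(6.87, 12.13)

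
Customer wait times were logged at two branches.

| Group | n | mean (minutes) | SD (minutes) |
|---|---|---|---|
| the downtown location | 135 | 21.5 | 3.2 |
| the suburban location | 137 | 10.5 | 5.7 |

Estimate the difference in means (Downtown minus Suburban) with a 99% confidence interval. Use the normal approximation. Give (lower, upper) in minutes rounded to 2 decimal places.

(9.56, 12.44)

Standard errors of each mean: 3.2/√135 = 0.2754 and 5.7/√137 = 0.4870.
SE(x̄₁ − x̄₂) = √(0.2754² + 0.4870²) = 0.5595 for independent samples with unequal variances.
With z* = 2.576, the margin is 2.576 × 0.5595 = 1.4413.
x̄₁ − x̄₂ = 21.5 − 10.5 = 11.0000; the interval is 11.0000 ± 1.4413 = (9.56, 12.44).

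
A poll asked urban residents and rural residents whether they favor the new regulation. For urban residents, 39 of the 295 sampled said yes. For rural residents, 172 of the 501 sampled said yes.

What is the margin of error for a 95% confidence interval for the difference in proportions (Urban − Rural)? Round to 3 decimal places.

p̂₁ = 39/295 = 0.1322 and p̂₂ = 172/501 = 0.3433.
SE₁ = √(p̂₁(1−p̂₁)/n₁) = √(0.1322·0.8678/295) = 0.01972; SE₂ = √(0.3433·0.6567/501) = 0.02121.
Independent samples: SE of the difference = √(SE₁² + SE₂²) = √(0.0003888784 + 0.0004498641) = 0.02896.
z* for 95% confidence is 1.960, so the margin of error is 1.960 × 0.02896 = 0.05676.

0.057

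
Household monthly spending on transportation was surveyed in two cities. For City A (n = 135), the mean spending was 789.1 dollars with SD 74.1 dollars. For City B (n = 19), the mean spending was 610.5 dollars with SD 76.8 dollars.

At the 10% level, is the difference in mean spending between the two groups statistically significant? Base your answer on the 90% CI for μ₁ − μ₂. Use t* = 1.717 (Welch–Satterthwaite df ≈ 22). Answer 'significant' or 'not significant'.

significant

Standard errors of each mean: 74.1/√135 = 6.3775 and 76.8/√19 = 17.6191.
SE(x̄₁ − x̄₂) = √(6.3775² + 17.6191²) = 18.7378 for independent samples with unequal variances.
With t* = 1.717, the margin is 1.717 × 18.7378 = 32.1728.
x̄₁ − x̄₂ = 789.1 − 610.5 = 178.6000; the interval is 178.6000 ± 32.1728 = (146.4272, 210.7728).
The interval (146.4272, 210.7728) does not contain 0, so the difference is significant.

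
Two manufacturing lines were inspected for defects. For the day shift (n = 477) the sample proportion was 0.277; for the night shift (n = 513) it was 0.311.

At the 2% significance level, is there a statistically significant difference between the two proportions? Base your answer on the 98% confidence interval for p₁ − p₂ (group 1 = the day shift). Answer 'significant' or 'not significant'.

Each SE is √(p̂(1−p̂)/n): √(0.2770·0.7230/477) = 0.02049 and √(0.3110·0.6890/513) = 0.02044.
SE(p̂₁ − p̂₂) = √(SE₁² + SE₂²) = √(0.0004198401 + 0.0004177936) = 0.02894, since the two samples are independent.
At 98% confidence z* = 2.326; margin = 2.326 × 0.02894 = 0.06731.
The difference is 0.2770 − 0.3110 = -0.0340, so the interval is -0.0340 ± 0.06731 = (-0.10131, 0.03331).
The interval (-0.10131, 0.03331) contains 0, so the difference is not significant.

not significant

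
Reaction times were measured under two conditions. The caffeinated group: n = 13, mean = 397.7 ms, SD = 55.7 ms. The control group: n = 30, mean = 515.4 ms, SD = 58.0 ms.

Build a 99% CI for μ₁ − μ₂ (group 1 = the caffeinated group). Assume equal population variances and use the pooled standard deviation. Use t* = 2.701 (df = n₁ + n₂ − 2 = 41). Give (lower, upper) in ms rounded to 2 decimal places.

(-169.12, -66.28)

s_p = √[((n₁−1)s₁² + (n₂−1)s₂²)/(n₁+n₂−2)] = √[(12·55.7² + 29·58.0²)/41] = 57.3364.
SE = 57.3364·√(1/13 + 1/30) = 19.0385.
With t* = 2.701, margin = 2.701 × 19.0385 = 51.4230.
x̄₁ − x̄₂ = 397.7 − 515.4 = -117.7000; interval -117.7000 ± 51.4230 = (-169.12, -66.28).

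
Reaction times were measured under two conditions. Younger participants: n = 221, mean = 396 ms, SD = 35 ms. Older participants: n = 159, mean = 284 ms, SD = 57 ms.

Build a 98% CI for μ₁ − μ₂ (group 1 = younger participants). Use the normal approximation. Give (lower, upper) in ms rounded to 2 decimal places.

Standard errors of each mean: 35/√221 = 2.3544 and 57/√159 = 4.5204.
SE(x̄₁ − x̄₂) = √(2.3544² + 4.5204²) = 5.0968 for independent samples with unequal variances.
With z* = 2.326, the margin is 2.326 × 5.0968 = 11.8552.
x̄₁ − x̄₂ = 396 − 284 = 112.0000; the interval is 112.0000 ± 11.8552 = (100.14, 123.86).

(100.14, 123.86)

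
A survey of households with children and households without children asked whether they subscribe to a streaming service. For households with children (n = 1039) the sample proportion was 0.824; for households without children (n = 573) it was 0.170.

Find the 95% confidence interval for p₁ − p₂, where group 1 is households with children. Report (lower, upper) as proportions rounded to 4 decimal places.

(0.6155, 0.6925)

SE₁ = √(p̂₁(1−p̂₁)/n₁) = √(0.8240·0.1760/1039) = 0.01181; SE₂ = √(0.1700·0.8300/573) = 0.01569.
Independent samples: SE of the difference = √(SE₁² + SE₂²) = √(0.0001394761 + 0.0002461761) = 0.01964.
z* for 95% confidence is 1.960, so the margin of error is 1.960 × 0.01964 = 0.03849.
Point estimate p̂₁ − p̂₂ = 0.8240 − 0.1700 = 0.6540.
0.6540 ± 0.03849 → (0.6155, 0.6925).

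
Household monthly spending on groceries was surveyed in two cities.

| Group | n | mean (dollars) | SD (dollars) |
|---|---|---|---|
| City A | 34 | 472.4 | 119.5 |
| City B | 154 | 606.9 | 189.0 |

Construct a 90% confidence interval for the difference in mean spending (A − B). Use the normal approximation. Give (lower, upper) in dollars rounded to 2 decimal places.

(-176.50, -92.50)

Standard errors of each mean: 119.5/√34 = 20.4941 and 189.0/√154 = 15.2301.
SE(x̄₁ − x̄₂) = √(20.4941² + 15.2301²) = 25.5336 for independent samples with unequal variances.
With z* = 1.645, the margin is 1.645 × 25.5336 = 42.0028.
x̄₁ − x̄₂ = 472.4 − 606.9 = -134.5000; the interval is -134.5000 ± 42.0028 = (-176.50, -92.50).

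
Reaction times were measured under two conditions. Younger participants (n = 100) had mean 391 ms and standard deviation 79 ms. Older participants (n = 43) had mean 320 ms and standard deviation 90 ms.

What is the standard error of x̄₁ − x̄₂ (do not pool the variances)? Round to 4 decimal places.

SE₁ = s₁/√n₁ = 79/√100 = 7.9000; SE₂ = 90/√43 = 13.7249.
Independent samples, unequal variances: SE_diff = √(SE₁² + SE₂²) = √(62.41 + 188.37288001) = 15.8361.

15.8361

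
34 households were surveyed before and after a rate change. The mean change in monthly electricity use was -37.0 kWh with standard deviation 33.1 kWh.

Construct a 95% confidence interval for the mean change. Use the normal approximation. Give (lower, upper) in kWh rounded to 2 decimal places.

Paired design: SE = s_d/√n = 33.1/√34 = 5.6766.
z* = 1.960; margin of error = 1.960 × 5.6766 = 11.1261.
-37.0 ± 11.1261 → (-48.13, -25.87).

(-48.13, -25.87)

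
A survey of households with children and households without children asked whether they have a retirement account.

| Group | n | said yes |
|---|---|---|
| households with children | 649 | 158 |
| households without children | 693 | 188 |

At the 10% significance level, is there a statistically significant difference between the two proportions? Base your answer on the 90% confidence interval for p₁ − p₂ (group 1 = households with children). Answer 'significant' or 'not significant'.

not significant

First, p̂₁ = 158/649 = 0.2435; p̂₂ = 188/693 = 0.2713.
The two standard errors are √(0.2435×0.7565/649) = 0.01685 and √(0.2713×0.7287/693) = 0.01689.
Because the samples are independent, SE_diff = √(0.01685² + 0.01689²) = 0.02386.
Using z* = 1.645 for 90%, ME = 1.645 × 0.02386 = 0.03925.
p̂₁ − p̂₂ = -0.0278; interval -0.0278 ± 0.03925 gives (-0.06705, 0.01145).
The interval (-0.06705, 0.01145) contains 0, so the difference is not significant.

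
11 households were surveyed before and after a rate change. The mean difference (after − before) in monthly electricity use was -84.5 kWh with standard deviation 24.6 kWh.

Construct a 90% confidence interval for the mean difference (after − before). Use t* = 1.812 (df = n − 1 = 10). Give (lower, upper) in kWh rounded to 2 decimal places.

(-97.94, -71.06)

This is a matched-pairs design, so SE = s_d/√n = 24.6/√11 = 7.4172.
Margin = 1.812 × 7.4172 = 13.4400; the interval is -84.5 ± 13.4400 = (-97.94, -71.06).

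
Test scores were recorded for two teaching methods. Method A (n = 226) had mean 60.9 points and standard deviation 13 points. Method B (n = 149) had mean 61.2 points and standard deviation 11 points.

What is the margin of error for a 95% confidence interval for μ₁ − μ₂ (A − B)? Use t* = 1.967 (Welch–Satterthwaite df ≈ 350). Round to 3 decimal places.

2.457

Per-group SEs: s₁/√n₁ = 13/√226 = 0.8647, s₂/√n₂ = 11/√149 = 0.9012.
Unpooled SE of the difference: √(0.74770609 + 0.81216144) = 1.2489.
Margin of error = t* · SE = 1.967 × 1.2489 = 2.4566.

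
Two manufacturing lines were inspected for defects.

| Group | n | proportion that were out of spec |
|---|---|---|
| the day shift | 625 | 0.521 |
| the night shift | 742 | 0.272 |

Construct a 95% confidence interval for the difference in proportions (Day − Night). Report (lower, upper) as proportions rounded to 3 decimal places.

SE₁ = √(p̂₁(1−p̂₁)/n₁) = √(0.5210·0.4790/625) = 0.01998; SE₂ = √(0.2720·0.7280/742) = 0.01634.
Independent samples: SE of the difference = √(SE₁² + SE₂²) = √(0.0003992004 + 0.0002669956) = 0.02581.
z* for 95% confidence is 1.960, so the margin of error is 1.960 × 0.02581 = 0.05059.
Point estimate p̂₁ − p̂₂ = 0.5210 − 0.2720 = 0.2490.
0.2490 ± 0.05059 → (0.198, 0.300).

(0.198, 0.300)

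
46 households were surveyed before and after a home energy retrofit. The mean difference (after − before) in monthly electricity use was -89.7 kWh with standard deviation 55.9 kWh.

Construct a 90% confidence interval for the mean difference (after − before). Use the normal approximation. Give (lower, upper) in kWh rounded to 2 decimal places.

(-103.26, -76.14)

This is a matched-pairs design, so SE = s_d/√n = 55.9/√46 = 8.2420.
Margin = 1.645 × 8.2420 = 13.5581; the interval is -89.7 ± 13.5581 = (-103.26, -76.14).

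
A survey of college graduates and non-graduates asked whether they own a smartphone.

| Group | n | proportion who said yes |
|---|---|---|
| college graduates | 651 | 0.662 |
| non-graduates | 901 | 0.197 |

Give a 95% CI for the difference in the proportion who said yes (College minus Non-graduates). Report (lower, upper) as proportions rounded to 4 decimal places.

(0.4203, 0.5097)

SE₁ = √(p̂₁(1−p̂₁)/n₁) = √(0.6620·0.3380/651) = 0.01854; SE₂ = √(0.1970·0.8030/901) = 0.01325.
Independent samples: SE of the difference = √(SE₁² + SE₂²) = √(0.0003437316 + 0.0001755625) = 0.02279.
z* for 95% confidence is 1.960, so the margin of error is 1.960 × 0.02279 = 0.04467.
Point estimate p̂₁ − p̂₂ = 0.6620 − 0.1970 = 0.4650.
0.4650 ± 0.04467 → (0.4203, 0.5097).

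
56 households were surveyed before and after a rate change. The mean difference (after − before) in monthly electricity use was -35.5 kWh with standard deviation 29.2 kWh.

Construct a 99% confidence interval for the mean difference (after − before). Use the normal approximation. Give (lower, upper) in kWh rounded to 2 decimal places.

(-45.55, -25.45)

This is a matched-pairs design, so SE = s_d/√n = 29.2/√56 = 3.9020.
Margin = 2.576 × 3.9020 = 10.0516; the interval is -35.5 ± 10.0516 = (-45.55, -25.45).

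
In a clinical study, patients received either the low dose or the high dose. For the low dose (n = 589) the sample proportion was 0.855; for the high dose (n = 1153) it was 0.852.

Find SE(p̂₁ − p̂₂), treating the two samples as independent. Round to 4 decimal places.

0.0179

Each SE is √(p̂(1−p̂)/n): √(0.8550·0.1450/589) = 0.01451 and √(0.8520·0.1480/1153) = 0.01046.
SE(p̂₁ − p̂₂) = √(SE₁² + SE₂²) = √(0.0002105401 + 0.0001094116) = 0.01789, since the two samples are independent.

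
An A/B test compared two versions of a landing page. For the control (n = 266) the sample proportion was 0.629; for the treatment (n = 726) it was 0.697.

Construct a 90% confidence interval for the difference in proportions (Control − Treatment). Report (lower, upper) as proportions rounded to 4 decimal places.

The two standard errors are √(0.6290×0.3710/266) = 0.02962 and √(0.6970×0.3030/726) = 0.01706.
Because the samples are independent, SE_diff = √(0.02962² + 0.01706²) = 0.03418.
Using z* = 1.645 for 90%, ME = 1.645 × 0.03418 = 0.05623.
p̂₁ − p̂₂ = -0.0680; interval -0.0680 ± 0.05623 gives (-0.1242, -0.0118).

(-0.1242, -0.0118)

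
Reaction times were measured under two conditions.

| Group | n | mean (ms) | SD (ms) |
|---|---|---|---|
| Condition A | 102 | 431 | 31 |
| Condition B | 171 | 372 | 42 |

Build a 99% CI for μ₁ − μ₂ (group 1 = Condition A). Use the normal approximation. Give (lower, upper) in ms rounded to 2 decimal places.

(47.56, 70.44)

SE₁ = s₁/√n₁ = 31/√102 = 3.0695; SE₂ = 42/√171 = 3.2118.
Independent samples, unequal variances: SE_diff = √(SE₁² + SE₂²) = √(9.42183025 + 10.31565924) = 4.4427.
z* = 2.576, so margin of error = 2.576 × 4.4427 = 11.4444.
Difference in means = 431 − 372 = 59.0000.
59.0000 ± 11.4444 → (47.56, 70.44).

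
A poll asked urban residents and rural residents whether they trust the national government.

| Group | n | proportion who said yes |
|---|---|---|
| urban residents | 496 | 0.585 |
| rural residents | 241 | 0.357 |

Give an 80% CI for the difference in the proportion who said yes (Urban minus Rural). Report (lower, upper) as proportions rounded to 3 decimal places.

SE₁ = √(p̂₁(1−p̂₁)/n₁) = √(0.5850·0.4150/496) = 0.02212; SE₂ = √(0.3570·0.6430/241) = 0.03086.
Independent samples: SE of the difference = √(SE₁² + SE₂²) = √(0.0004892944 + 0.0009523396) = 0.03797.
z* for 80% confidence is 1.282, so the margin of error is 1.282 × 0.03797 = 0.04868.
Point estimate p̂₁ − p̂₂ = 0.5850 − 0.3570 = 0.2280.
0.2280 ± 0.04868 → (0.179, 0.277).

(0.179, 0.277)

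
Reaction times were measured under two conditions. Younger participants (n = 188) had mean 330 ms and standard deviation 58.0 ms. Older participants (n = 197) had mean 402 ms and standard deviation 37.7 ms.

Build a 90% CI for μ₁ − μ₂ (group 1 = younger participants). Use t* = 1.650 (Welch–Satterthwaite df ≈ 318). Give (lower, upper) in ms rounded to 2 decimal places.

Per-group SEs: s₁/√n₁ = 58.0/√188 = 4.2301, s₂/√n₂ = 37.7/√197 = 2.6860.
Unpooled SE of the difference: √(17.89374601 + 7.214596) = 5.0108.
Margin of error = t* · SE = 1.650 × 5.0108 = 8.2678.
x̄₁ − x̄₂ = 330 − 402 = -72.0000.
CI: -72.0000 ± 8.2678 = (-80.27, -63.73).

(-80.27, -63.73)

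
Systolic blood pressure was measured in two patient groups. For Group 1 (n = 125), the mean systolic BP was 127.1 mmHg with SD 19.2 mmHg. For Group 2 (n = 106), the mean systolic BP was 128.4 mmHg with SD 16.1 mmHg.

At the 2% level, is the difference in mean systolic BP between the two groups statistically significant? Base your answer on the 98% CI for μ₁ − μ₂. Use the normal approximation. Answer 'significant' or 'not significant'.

not significant

SE₁ = s₁/√n₁ = 19.2/√125 = 1.7173; SE₂ = 16.1/√106 = 1.5638.
Independent samples, unequal variances: SE_diff = √(SE₁² + SE₂²) = √(2.94911929 + 2.44547044) = 2.3226.
z* = 2.326, so margin of error = 2.326 × 2.3226 = 5.4024.
Difference in means = 127.1 − 128.4 = -1.3000.
-1.3000 ± 5.4024 → (-6.7024, 4.1024).
The interval (-6.7024, 4.1024) contains 0, so the difference is not significant.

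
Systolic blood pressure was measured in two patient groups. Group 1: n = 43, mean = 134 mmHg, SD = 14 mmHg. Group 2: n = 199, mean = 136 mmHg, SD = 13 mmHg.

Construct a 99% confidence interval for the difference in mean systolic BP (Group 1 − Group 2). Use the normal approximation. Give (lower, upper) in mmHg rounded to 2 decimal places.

Per-group SEs: s₁/√n₁ = 14/√43 = 2.1350, s₂/√n₂ = 13/√199 = 0.9215.
Unpooled SE of the difference: √(4.558225 + 0.84916225) = 2.3254.
Margin of error = z* · SE = 2.576 × 2.3254 = 5.9902.
x̄₁ − x̄₂ = 134 − 136 = -2.0000.
CI: -2.0000 ± 5.9902 = (-7.99, 3.99).

(-7.99, 3.99)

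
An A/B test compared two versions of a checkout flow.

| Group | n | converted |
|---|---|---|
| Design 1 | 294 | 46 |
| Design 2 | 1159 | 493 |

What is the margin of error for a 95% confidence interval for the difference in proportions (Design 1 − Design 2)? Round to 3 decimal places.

p̂₁ = 46/294 = 0.1565 and p̂₂ = 493/1159 = 0.4254.
SE₁ = √(p̂₁(1−p̂₁)/n₁) = √(0.1565·0.8435/294) = 0.02119; SE₂ = √(0.4254·0.5746/1159) = 0.01452.
Independent samples: SE of the difference = √(SE₁² + SE₂²) = √(0.0004490161 + 0.0002108304) = 0.02569.
z* for 95% confidence is 1.960, so the margin of error is 1.960 × 0.02569 = 0.05035.

0.050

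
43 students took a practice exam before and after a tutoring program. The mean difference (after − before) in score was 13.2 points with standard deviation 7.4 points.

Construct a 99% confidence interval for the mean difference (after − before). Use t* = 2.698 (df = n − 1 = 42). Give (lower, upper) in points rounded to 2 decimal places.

(10.16, 16.24)

Paired design: SE = s_d/√n = 7.4/√43 = 1.1285.
t* = 2.698; margin of error = 2.698 × 1.1285 = 3.0447.
13.2 ± 3.0447 → (10.16, 16.24).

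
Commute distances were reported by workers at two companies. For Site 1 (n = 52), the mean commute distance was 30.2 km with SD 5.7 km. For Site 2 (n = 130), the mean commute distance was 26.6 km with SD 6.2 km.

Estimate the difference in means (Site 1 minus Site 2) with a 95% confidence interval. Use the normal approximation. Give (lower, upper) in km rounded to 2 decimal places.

(1.72, 5.48)

SE₁ = s₁/√n₁ = 5.7/√52 = 0.7904; SE₂ = 6.2/√130 = 0.5438.
Independent samples, unequal variances: SE_diff = √(SE₁² + SE₂²) = √(0.62473216 + 0.29571844) = 0.9594.
z* = 1.960, so margin of error = 1.960 × 0.9594 = 1.8804.
Difference in means = 30.2 − 26.6 = 3.6000.
3.6000 ± 1.8804 → (1.72, 5.48).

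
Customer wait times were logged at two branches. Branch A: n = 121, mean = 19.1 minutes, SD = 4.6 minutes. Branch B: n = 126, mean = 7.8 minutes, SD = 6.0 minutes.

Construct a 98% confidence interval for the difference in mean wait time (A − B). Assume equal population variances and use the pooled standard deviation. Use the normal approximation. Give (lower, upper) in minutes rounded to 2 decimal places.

(9.71, 12.89)

s_p = √[((n₁−1)s₁² + (n₂−1)s₂²)/(n₁+n₂−2)] = √[(120·4.6² + 125·6.0²)/245] = 5.3602.
SE = 5.3602·√(1/121 + 1/126) = 0.6823.
With z* = 2.326, margin = 2.326 × 0.6823 = 1.5870.
x̄₁ − x̄₂ = 19.1 − 7.8 = 11.3000; interval 11.3000 ± 1.5870 = (9.71, 12.89).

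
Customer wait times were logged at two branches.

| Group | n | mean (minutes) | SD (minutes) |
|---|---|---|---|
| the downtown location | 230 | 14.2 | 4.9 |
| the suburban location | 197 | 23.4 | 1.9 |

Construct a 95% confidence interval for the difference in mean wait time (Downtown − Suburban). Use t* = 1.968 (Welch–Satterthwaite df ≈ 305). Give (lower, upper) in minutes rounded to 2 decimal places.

Standard errors of each mean: 4.9/√230 = 0.3231 and 1.9/√197 = 0.1354.
SE(x̄₁ − x̄₂) = √(0.3231² + 0.1354²) = 0.3503 for independent samples with unequal variances.
With t* = 1.968, the margin is 1.968 × 0.3503 = 0.6894.
x̄₁ − x̄₂ = 14.2 − 23.4 = -9.2000; the interval is -9.2000 ± 0.6894 = (-9.89, -8.51).

(-9.89, -8.51)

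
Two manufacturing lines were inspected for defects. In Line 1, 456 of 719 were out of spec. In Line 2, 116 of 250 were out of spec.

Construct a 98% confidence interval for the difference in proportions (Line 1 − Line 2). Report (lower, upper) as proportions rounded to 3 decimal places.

(0.086, 0.255)

Sample proportions: 456/719 = 0.6342, 116/250 = 0.4640.
Each SE is √(p̂(1−p̂)/n): √(0.6342·0.3658/719) = 0.01796 and √(0.4640·0.5360/250) = 0.03154.
SE(p̂₁ − p̂₂) = √(SE₁² + SE₂²) = √(0.0003225616 + 0.0009947716) = 0.03630, since the two samples are independent.
At 98% confidence z* = 2.326; margin = 2.326 × 0.03630 = 0.08443.
The difference is 0.6342 − 0.4640 = 0.1702, so the interval is 0.1702 ± 0.08443 = (0.086, 0.255).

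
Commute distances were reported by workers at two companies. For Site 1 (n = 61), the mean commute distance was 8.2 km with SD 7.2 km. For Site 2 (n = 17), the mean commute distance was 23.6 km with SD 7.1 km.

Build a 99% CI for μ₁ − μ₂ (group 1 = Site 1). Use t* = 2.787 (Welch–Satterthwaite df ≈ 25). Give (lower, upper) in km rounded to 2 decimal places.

Per-group SEs: s₁/√n₁ = 7.2/√61 = 0.9219, s₂/√n₂ = 7.1/√17 = 1.7220.
Unpooled SE of the difference: √(0.84989961 + 2.965284) = 1.9532.
Margin of error = t* · SE = 2.787 × 1.9532 = 5.4436.
x̄₁ − x̄₂ = 8.2 − 23.6 = -15.4000.
CI: -15.4000 ± 5.4436 = (-20.84, -9.96).

(-20.84, -9.96)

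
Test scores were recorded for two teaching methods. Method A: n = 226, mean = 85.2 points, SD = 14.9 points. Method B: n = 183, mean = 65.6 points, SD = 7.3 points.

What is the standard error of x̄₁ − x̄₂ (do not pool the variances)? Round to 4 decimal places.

1.1285

Per-group SEs: s₁/√n₁ = 14.9/√226 = 0.9911, s₂/√n₂ = 7.3/√183 = 0.5396.
Unpooled SE of the difference: √(0.98227921 + 0.29116816) = 1.1285.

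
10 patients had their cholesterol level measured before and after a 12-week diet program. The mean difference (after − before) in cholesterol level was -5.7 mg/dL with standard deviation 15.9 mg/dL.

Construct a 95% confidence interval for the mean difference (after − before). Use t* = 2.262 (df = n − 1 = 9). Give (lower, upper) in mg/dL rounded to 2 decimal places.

This is a matched-pairs design, so SE = s_d/√n = 15.9/√10 = 5.0280.
Margin = 2.262 × 5.0280 = 11.3733; the interval is -5.7 ± 11.3733 = (-17.07, 5.67).

(-17.07, 5.67)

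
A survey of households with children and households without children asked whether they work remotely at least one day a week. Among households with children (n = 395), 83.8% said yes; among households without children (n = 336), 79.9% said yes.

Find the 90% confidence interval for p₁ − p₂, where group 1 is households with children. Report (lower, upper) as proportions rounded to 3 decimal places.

SE₁ = √(p̂₁(1−p̂₁)/n₁) = √(0.8380·0.1620/395) = 0.01854; SE₂ = √(0.7990·0.2010/336) = 0.02186.
Independent samples: SE of the difference = √(SE₁² + SE₂²) = √(0.0003437316 + 0.0004778596) = 0.02866.
z* for 90% confidence is 1.645, so the margin of error is 1.645 × 0.02866 = 0.04715.
Point estimate p̂₁ − p̂₂ = 0.8380 − 0.7990 = 0.0390.
0.0390 ± 0.04715 → (-0.008, 0.086).

(-0.008, 0.086)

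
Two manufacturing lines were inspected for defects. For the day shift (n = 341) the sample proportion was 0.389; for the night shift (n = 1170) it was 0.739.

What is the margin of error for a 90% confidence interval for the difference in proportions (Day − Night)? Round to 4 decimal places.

0.0483

The two standard errors are √(0.3890×0.6110/341) = 0.02640 and √(0.7390×0.2610/1170) = 0.01284.
Because the samples are independent, SE_diff = √(0.02640² + 0.01284²) = 0.02936.
Using z* = 1.645 for 90%, ME = 1.645 × 0.02936 = 0.04830.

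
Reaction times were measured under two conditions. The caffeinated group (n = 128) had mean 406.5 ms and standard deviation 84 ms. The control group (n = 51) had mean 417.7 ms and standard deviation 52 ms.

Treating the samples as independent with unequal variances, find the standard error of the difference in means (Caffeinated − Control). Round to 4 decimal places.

10.3993

Per-group SEs: s₁/√n₁ = 84/√128 = 7.4246, s₂/√n₂ = 52/√51 = 7.2815.
Unpooled SE of the difference: √(55.12468516 + 53.02024225) = 10.3993.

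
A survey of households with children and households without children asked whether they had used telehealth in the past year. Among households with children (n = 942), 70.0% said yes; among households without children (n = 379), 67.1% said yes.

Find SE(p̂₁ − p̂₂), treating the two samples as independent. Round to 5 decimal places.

0.02838

The two standard errors are √(0.7000×0.3000/942) = 0.01493 and √(0.6710×0.3290/379) = 0.02413.
Because the samples are independent, SE_diff = √(0.01493² + 0.02413²) = 0.02838.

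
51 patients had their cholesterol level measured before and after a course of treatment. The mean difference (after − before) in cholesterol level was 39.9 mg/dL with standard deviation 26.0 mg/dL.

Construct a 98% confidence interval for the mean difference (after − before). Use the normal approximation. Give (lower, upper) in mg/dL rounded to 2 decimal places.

(31.43, 48.37)

Paired design: SE = s_d/√n = 26.0/√51 = 3.6407.
z* = 2.326; margin of error = 2.326 × 3.6407 = 8.4683.
39.9 ± 8.4683 → (31.43, 48.37).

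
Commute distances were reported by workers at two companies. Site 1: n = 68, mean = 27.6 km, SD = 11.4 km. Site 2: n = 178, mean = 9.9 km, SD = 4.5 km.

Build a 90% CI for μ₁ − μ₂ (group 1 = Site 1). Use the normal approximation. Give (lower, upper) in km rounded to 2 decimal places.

(15.36, 20.04)

Per-group SEs: s₁/√n₁ = 11.4/√68 = 1.3825, s₂/√n₂ = 4.5/√178 = 0.3373.
Unpooled SE of the difference: √(1.91130625 + 0.11377129) = 1.4231.
Margin of error = z* · SE = 1.645 × 1.4231 = 2.3410.
x̄₁ − x̄₂ = 27.6 − 9.9 = 17.7000.
CI: 17.7000 ± 2.3410 = (15.36, 20.04).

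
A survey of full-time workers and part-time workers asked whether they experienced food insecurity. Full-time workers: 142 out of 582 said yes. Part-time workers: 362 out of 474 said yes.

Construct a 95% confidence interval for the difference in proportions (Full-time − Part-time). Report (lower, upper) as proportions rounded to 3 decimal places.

p̂₁ = 142/582 = 0.2440 and p̂₂ = 362/474 = 0.7637.
SE₁ = √(p̂₁(1−p̂₁)/n₁) = √(0.2440·0.7560/582) = 0.01780; SE₂ = √(0.7637·0.2363/474) = 0.01951.
Independent samples: SE of the difference = √(SE₁² + SE₂²) = √(0.00031684 + 0.0003806401) = 0.02641.
z* for 95% confidence is 1.960, so the margin of error is 1.960 × 0.02641 = 0.05176.
Point estimate p̂₁ − p̂₂ = 0.2440 − 0.7637 = -0.5197.
-0.5197 ± 0.05176 → (-0.571, -0.468).

(-0.571, -0.468)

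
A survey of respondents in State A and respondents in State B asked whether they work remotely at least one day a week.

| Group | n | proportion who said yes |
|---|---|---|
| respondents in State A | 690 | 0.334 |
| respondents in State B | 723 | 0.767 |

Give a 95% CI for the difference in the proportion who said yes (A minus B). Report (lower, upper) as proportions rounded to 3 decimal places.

SE₁ = √(p̂₁(1−p̂₁)/n₁) = √(0.3340·0.6660/690) = 0.01796; SE₂ = √(0.7670·0.2330/723) = 0.01572.
Independent samples: SE of the difference = √(SE₁² + SE₂²) = √(0.0003225616 + 0.0002471184) = 0.02387.
z* for 95% confidence is 1.960, so the margin of error is 1.960 × 0.02387 = 0.04679.
Point estimate p̂₁ − p̂₂ = 0.3340 − 0.7670 = -0.4330.
-0.4330 ± 0.04679 → (-0.480, -0.386).

(-0.480, -0.386)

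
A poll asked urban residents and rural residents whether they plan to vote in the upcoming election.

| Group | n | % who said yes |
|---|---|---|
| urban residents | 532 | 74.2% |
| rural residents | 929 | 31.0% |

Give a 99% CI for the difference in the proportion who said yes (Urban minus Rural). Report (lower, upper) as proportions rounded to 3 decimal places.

(0.369, 0.495)

Each SE is √(p̂(1−p̂)/n): √(0.7420·0.2580/532) = 0.01897 and √(0.3100·0.6900/929) = 0.01517.
SE(p̂₁ − p̂₂) = √(SE₁² + SE₂²) = √(0.0003598609 + 0.0002301289) = 0.02429, since the two samples are independent.
At 99% confidence z* = 2.576; margin = 2.576 × 0.02429 = 0.06257.
The difference is 0.7420 − 0.3100 = 0.4320, so the interval is 0.4320 ± 0.06257 = (0.369, 0.495).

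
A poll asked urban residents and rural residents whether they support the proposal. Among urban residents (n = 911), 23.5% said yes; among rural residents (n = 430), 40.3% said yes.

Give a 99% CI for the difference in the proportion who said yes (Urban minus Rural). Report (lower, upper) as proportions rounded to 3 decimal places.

(-0.239, -0.097)

The two standard errors are √(0.2350×0.7650/911) = 0.01405 and √(0.4030×0.5970/430) = 0.02365.
Because the samples are independent, SE_diff = √(0.01405² + 0.02365²) = 0.02751.
Using z* = 2.576 for 99%, ME = 2.576 × 0.02751 = 0.07087.
p̂₁ − p̂₂ = -0.1680; interval -0.1680 ± 0.07087 gives (-0.239, -0.097).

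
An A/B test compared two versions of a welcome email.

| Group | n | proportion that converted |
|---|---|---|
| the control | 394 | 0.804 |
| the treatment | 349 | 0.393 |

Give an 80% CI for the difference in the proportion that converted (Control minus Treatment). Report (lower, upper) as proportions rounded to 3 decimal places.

(0.369, 0.453)

SE₁ = √(p̂₁(1−p̂₁)/n₁) = √(0.8040·0.1960/394) = 0.02000; SE₂ = √(0.3930·0.6070/349) = 0.02614.
Independent samples: SE of the difference = √(SE₁² + SE₂²) = √(0.0004 + 0.0006832996) = 0.03291.
z* for 80% confidence is 1.282, so the margin of error is 1.282 × 0.03291 = 0.04219.
Point estimate p̂₁ − p̂₂ = 0.8040 − 0.3930 = 0.4110.
0.4110 ± 0.04219 → (0.369, 0.453).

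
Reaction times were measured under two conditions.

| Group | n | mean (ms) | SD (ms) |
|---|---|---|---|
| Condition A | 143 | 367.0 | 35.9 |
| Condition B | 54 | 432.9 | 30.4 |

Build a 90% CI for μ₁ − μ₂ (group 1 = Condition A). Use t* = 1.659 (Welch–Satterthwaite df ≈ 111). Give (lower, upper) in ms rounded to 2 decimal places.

Per-group SEs: s₁/√n₁ = 35.9/√143 = 3.0021, s₂/√n₂ = 30.4/√54 = 4.1369.
Unpooled SE of the difference: √(9.01260441 + 17.11394161) = 5.1114.
Margin of error = t* · SE = 1.659 × 5.1114 = 8.4798.
x̄₁ − x̄₂ = 367.0 − 432.9 = -65.9000.
CI: -65.9000 ± 8.4798 = (-74.38, -57.42).

(-74.38, -57.42)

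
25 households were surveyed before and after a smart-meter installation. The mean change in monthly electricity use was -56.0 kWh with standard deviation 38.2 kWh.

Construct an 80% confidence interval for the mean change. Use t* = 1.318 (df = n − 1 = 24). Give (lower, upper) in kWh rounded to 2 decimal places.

(-66.07, -45.93)

Paired design: SE = s_d/√n = 38.2/√25 = 7.6400.
t* = 1.318; margin of error = 1.318 × 7.6400 = 10.0695.
-56.0 ± 10.0695 → (-66.07, -45.93).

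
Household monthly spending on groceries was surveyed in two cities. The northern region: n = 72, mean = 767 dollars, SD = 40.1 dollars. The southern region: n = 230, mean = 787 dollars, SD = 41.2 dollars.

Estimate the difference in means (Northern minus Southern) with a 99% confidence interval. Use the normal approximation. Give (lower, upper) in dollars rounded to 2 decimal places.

Per-group SEs: s₁/√n₁ = 40.1/√72 = 4.7258, s₂/√n₂ = 41.2/√230 = 2.7166.
Unpooled SE of the difference: √(22.33318564 + 7.37991556) = 5.4510.
Margin of error = z* · SE = 2.576 × 5.4510 = 14.0418.
x̄₁ − x̄₂ = 767 − 787 = -20.0000.
CI: -20.0000 ± 14.0418 = (-34.04, -5.96).

(-34.04, -5.96)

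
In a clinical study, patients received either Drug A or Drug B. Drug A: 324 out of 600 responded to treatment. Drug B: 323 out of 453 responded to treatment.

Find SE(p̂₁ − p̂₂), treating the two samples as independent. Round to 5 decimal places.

p̂₁ = 324/600 = 0.5400 and p̂₂ = 323/453 = 0.7130.
SE₁ = √(p̂₁(1−p̂₁)/n₁) = √(0.5400·0.4600/600) = 0.02035; SE₂ = √(0.7130·0.2870/453) = 0.02125.
Independent samples: SE of the difference = √(SE₁² + SE₂²) = √(0.0004141225 + 0.0004515625) = 0.02942.

0.02942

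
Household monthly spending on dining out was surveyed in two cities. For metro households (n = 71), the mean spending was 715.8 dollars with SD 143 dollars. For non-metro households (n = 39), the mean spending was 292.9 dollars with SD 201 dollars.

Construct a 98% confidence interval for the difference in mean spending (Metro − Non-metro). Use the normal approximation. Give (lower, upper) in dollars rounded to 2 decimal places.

SE₁ = s₁/√n₁ = 143/√71 = 16.9710; SE₂ = 201/√39 = 32.1858.
Independent samples, unequal variances: SE_diff = √(SE₁² + SE₂²) = √(288.014841 + 1035.92572164) = 36.3860.
z* = 2.326, so margin of error = 2.326 × 36.3860 = 84.6338.
Difference in means = 715.8 − 292.9 = 422.9000.
422.9000 ± 84.6338 → (338.27, 507.53).

(338.27, 507.53)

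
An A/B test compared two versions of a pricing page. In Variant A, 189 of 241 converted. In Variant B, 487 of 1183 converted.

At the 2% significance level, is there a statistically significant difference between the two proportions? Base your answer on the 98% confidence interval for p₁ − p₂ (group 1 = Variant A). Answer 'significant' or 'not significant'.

significant

First, p̂₁ = 189/241 = 0.7842; p̂₂ = 487/1183 = 0.4117.
The two standard errors are √(0.7842×0.2158/241) = 0.02650 and √(0.4117×0.5883/1183) = 0.01431.
Because the samples are independent, SE_diff = √(0.02650² + 0.01431²) = 0.03012.
Using z* = 2.326 for 98%, ME = 2.326 × 0.03012 = 0.07006.
p̂₁ − p̂₂ = 0.3725; interval 0.3725 ± 0.07006 gives (0.30244, 0.44256).
The interval (0.30244, 0.44256) does not contain 0, so the difference is significant.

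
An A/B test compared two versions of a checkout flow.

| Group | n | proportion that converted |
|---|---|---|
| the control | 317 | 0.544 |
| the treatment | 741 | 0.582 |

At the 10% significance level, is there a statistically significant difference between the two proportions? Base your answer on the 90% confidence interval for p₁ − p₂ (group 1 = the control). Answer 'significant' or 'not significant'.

not significant

The two standard errors are √(0.5440×0.4560/317) = 0.02797 and √(0.5820×0.4180/741) = 0.01812.
Because the samples are independent, SE_diff = √(0.02797² + 0.01812²) = 0.03333.
Using z* = 1.645 for 90%, ME = 1.645 × 0.03333 = 0.05483.
p̂₁ − p̂₂ = -0.0380; interval -0.0380 ± 0.05483 gives (-0.09283, 0.01683).
The interval (-0.09283, 0.01683) contains 0, so the difference is not significant.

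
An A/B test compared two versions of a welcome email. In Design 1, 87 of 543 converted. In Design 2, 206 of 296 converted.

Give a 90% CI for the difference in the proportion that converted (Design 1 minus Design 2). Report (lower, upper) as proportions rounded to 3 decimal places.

Sample proportions: 87/543 = 0.1602, 206/296 = 0.6959.
Each SE is √(p̂(1−p̂)/n): √(0.1602·0.8398/543) = 0.01574 and √(0.6959·0.3041/296) = 0.02674.
SE(p̂₁ − p̂₂) = √(SE₁² + SE₂²) = √(0.0002477476 + 0.0007150276) = 0.03103, since the two samples are independent.
At 90% confidence z* = 1.645; margin = 1.645 × 0.03103 = 0.05104.
The difference is 0.1602 − 0.6959 = -0.5357, so the interval is -0.5357 ± 0.05104 = (-0.587, -0.485).

(-0.587, -0.485)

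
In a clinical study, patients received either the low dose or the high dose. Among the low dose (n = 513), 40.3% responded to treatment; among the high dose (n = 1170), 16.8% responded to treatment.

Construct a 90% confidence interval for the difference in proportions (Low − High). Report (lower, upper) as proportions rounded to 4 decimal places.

(0.1951, 0.2749)

The two standard errors are √(0.4030×0.5970/513) = 0.02166 and √(0.1680×0.8320/1170) = 0.01093.
Because the samples are independent, SE_diff = √(0.02166² + 0.01093²) = 0.02426.
Using z* = 1.645 for 90%, ME = 1.645 × 0.02426 = 0.03991.
p̂₁ − p̂₂ = 0.2350; interval 0.2350 ± 0.03991 gives (0.1951, 0.2749).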